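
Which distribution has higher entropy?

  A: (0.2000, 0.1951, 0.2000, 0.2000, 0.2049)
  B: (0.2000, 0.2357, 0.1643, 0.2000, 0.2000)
A

Both distributions are close to uniform, making this a harder comparison.

H(A) = 2.3218 bits
H(B) = 2.3127 bits

The distribution closer to uniform has higher entropy.
Answer: A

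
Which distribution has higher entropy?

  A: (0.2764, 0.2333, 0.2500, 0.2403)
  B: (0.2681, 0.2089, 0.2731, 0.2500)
A

Both distributions are close to uniform, making this a harder comparison.

H(A) = 1.9970 bits
H(B) = 1.9924 bits

The distribution closer to uniform has higher entropy.
Answer: A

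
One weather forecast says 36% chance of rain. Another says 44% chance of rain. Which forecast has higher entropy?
44% forecast

Treat each forecast as a Bernoulli distribution. Binary entropy is maximized at p=0.5 and falls off symmetrically toward 0 or 1. The 44% forecast is closer to 50%, so it is more uncertain. H(36%) ≈ 0.943 bits, H(44%) ≈ 0.990 bits.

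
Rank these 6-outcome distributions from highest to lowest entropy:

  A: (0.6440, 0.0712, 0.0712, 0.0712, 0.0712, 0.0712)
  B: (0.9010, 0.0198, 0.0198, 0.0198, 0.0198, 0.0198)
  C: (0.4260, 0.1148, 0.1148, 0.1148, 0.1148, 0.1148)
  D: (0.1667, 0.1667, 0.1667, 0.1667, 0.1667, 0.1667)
D > C > A > B

Key insight: Entropy is maximized by uniform distributions and minimized by concentrated distributions.

Entropies:
  H(A) = 1.7659 bits
  H(B) = 0.6957 bits
  H(C) = 2.3169 bits
  H(D) = 2.5850 bits

Ranking: D > C > A > B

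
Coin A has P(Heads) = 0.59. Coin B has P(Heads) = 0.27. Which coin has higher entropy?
A

For binary distributions, entropy is maximized at p=0.5 and decreases as p moves toward 0 or 1.

H(A) = H(0.59) = 0.9765 bits
H(B) = H(0.27) = 0.8415 bits

Distribution A (p=0.59) is closer to uniform (p=0.5), so it has higher entropy.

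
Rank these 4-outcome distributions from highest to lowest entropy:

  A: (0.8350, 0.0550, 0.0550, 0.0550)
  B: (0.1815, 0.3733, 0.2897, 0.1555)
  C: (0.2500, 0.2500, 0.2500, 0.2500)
C > B > A

Key insight: Entropy is maximized by uniform distributions and minimized by concentrated distributions.

- Uniform distributions have maximum entropy log₂(4) = 2.0000 bits
- The more "peaked" or concentrated a distribution, the lower its entropy

Entropies:
  H(A) = 0.9077 bits
  H(B) = 1.9129 bits
  H(C) = 2.0000 bits

Ranking: C > B > A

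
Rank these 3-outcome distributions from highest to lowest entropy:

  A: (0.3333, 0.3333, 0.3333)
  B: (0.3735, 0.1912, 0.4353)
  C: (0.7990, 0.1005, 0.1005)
A > B > C

Key insight: Entropy is maximized by uniform distributions and minimized by concentrated distributions.

- Uniform distributions have maximum entropy log₂(3) = 1.5850 bits
- The more "peaked" or concentrated a distribution, the lower its entropy

Entropies:
  H(A) = 1.5850 bits
  H(B) = 1.5094 bits
  H(C) = 0.9249 bits

Ranking: A > B > C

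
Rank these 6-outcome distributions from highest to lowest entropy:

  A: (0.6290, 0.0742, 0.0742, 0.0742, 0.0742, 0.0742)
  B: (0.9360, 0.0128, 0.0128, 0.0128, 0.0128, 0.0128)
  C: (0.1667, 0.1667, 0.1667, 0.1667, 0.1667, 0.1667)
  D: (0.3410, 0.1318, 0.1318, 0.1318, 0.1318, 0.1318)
C > D > A > B

Key insight: Entropy is maximized by uniform distributions and minimized by concentrated distributions.

Entropies:
  H(A) = 1.8129 bits
  H(B) = 0.4917 bits
  H(C) = 2.5850 bits
  H(D) = 2.4559 bits

Ranking: C > D > A > B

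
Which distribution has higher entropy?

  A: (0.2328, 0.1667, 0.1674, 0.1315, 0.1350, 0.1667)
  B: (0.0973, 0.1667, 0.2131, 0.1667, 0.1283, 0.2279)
A

Both distributions are close to uniform, making this a harder comparison.

H(A) = 2.5577 bits
H(B) = 2.5304 bits

The distribution closer to uniform has higher entropy.
Answer: A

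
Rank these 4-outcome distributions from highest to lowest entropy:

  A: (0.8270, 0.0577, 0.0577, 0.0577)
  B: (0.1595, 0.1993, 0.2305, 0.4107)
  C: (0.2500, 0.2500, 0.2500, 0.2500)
C > B > A

Key insight: Entropy is maximized by uniform distributions and minimized by concentrated distributions.

- Uniform distributions have maximum entropy log₂(4) = 2.0000 bits
- The more "peaked" or concentrated a distribution, the lower its entropy

Entropies:
  H(A) = 0.9387 bits
  H(B) = 1.9015 bits
  H(C) = 2.0000 bits

Ranking: C > B > A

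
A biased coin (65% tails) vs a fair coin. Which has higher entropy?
Fair coin

The fair coin is uniform (p=0.5), maximizing binary entropy at 1 bit. The biased coin has H(0.65) ≈ 0.934 bits — its outcome is more predictable, so its entropy is lower.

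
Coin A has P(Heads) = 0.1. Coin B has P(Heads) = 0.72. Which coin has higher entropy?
B

For binary distributions, entropy is maximized at p=0.5 and decreases as p moves toward 0 or 1.

H(A) = H(0.1) = 0.4690 bits
H(B) = H(0.72) = 0.8555 bits

Distribution B (p=0.72) is closer to uniform (p=0.5), so it has higher entropy.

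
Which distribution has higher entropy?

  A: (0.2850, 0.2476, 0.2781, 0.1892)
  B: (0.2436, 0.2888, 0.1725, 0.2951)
A

Both distributions are close to uniform, making this a harder comparison.

H(A) = 1.9828 bits
H(B) = 1.9707 bits

The distribution closer to uniform has higher entropy.
Answer: A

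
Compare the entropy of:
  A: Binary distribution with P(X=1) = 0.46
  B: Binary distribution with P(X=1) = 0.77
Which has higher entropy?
A

For binary distributions, entropy is maximized at p=0.5 and decreases as p moves toward 0 or 1.

H(A) = H(0.46) = 0.9954 bits
H(B) = H(0.77) = 0.7780 bits

Distribution A (p=0.46) is closer to uniform (p=0.5), so it has higher entropy.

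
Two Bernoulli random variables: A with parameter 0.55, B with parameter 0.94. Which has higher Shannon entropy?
A

For binary distributions, entropy is maximized at p=0.5 and decreases as p moves toward 0 or 1.

H(A) = H(0.55) = 0.9928 bits
H(B) = H(0.94) = 0.3274 bits

Distribution A (p=0.55) is closer to uniform (p=0.5), so it has higher entropy.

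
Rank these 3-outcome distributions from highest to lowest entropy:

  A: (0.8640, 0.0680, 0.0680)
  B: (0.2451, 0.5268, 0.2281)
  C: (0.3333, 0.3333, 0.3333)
C > B > A

Key insight: Entropy is maximized by uniform distributions and minimized by concentrated distributions.

- Uniform distributions have maximum entropy log₂(3) = 1.5850 bits
- The more "peaked" or concentrated a distribution, the lower its entropy

Entropies:
  H(A) = 0.7097 bits
  H(B) = 1.4707 bits
  H(C) = 1.5850 bits

Ranking: C > B > A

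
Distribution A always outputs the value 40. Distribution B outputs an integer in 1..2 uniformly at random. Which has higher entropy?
B

A is deterministic, so H(A) = 0. B is uniform over 2 outcomes, so H(B) = log₂(2) = 1.000 bits. Any distribution with genuine randomness has higher entropy than a deterministic one.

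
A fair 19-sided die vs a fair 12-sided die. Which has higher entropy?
19-sided die

Both are uniform distributions; for uniform over n outcomes, H = log₂(n). H(19-sided) = log₂(19) = 4.248 bits and H(12-sided) = log₂(12) = 3.585 bits. More outcomes in a uniform distribution means higher entropy.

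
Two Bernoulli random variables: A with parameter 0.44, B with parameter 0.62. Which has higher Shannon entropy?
A

For binary distributions, entropy is maximized at p=0.5 and decreases as p moves toward 0 or 1.

H(A) = H(0.44) = 0.9896 bits
H(B) = H(0.62) = 0.9580 bits

Distribution A (p=0.44) is closer to uniform (p=0.5), so it has higher entropy.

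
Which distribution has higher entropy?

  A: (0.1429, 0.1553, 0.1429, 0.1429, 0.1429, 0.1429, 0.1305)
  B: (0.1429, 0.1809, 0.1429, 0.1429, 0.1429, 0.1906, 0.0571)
A

Both distributions are close to uniform, making this a harder comparison.

H(A) = 2.8058 bits
H(B) = 2.7420 bits

The distribution closer to uniform has higher entropy.
Answer: A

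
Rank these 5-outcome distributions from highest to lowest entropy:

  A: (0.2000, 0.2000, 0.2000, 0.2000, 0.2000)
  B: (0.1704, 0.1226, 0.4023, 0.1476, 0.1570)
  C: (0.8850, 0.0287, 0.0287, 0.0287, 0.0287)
A > B > C

Key insight: Entropy is maximized by uniform distributions and minimized by concentrated distributions.

- Uniform distributions have maximum entropy log₂(5) = 2.3219 bits
- The more "peaked" or concentrated a distribution, the lower its entropy

Entropies:
  H(A) = 2.3219 bits
  H(B) = 2.1616 bits
  H(C) = 0.7448 bits

Ranking: A > B > C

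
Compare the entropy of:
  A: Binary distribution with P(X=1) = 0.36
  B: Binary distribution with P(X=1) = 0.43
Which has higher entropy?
B

For binary distributions, entropy is maximized at p=0.5 and decreases as p moves toward 0 or 1.

H(A) = H(0.36) = 0.9427 bits
H(B) = H(0.43) = 0.9858 bits

Distribution B (p=0.43) is closer to uniform (p=0.5), so it has higher entropy.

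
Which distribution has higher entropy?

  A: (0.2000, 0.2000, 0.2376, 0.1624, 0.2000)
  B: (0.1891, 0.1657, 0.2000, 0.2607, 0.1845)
A

Both distributions are close to uniform, making this a harder comparison.

H(A) = 2.3116 bits
H(B) = 2.3040 bits

The distribution closer to uniform has higher entropy.
Answer: A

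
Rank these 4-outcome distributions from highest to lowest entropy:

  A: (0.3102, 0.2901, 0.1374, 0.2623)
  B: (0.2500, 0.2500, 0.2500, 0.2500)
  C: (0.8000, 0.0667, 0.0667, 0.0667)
B > A > C

Key insight: Entropy is maximized by uniform distributions and minimized by concentrated distributions.

- Uniform distributions have maximum entropy log₂(4) = 2.0000 bits
- The more "peaked" or concentrated a distribution, the lower its entropy

Entropies:
  H(A) = 1.9416 bits
  H(B) = 2.0000 bits
  H(C) = 1.0389 bits

Ranking: B > A > C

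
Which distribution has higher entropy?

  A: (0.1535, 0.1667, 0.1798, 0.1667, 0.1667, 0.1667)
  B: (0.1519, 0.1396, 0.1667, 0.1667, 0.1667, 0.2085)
A

Both distributions are close to uniform, making this a harder comparison.

H(A) = 2.5835 bits
H(B) = 2.5736 bits

The distribution closer to uniform has higher entropy.
Answer: A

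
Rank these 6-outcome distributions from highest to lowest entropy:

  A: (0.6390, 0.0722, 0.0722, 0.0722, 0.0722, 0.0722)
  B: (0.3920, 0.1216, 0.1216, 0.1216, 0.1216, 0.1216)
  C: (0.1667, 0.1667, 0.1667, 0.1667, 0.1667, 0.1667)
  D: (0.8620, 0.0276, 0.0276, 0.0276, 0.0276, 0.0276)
C > B > A > D

Key insight: Entropy is maximized by uniform distributions and minimized by concentrated distributions.

Entropies:
  H(A) = 1.7817 bits
  H(B) = 2.3778 bits
  H(C) = 2.5850 bits
  H(D) = 0.8994 bits

Ranking: C > B > A > D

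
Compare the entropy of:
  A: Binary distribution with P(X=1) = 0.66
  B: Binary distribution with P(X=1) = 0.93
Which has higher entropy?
A

For binary distributions, entropy is maximized at p=0.5 and decreases as p moves toward 0 or 1.

H(A) = H(0.66) = 0.9248 bits
H(B) = H(0.93) = 0.3659 bits

Distribution A (p=0.66) is closer to uniform (p=0.5), so it has higher entropy.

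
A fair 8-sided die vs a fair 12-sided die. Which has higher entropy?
12-sided die

Both are uniform distributions; for uniform over n outcomes, H = log₂(n). H(8-sided) = log₂(8) = 3.000 bits and H(12-sided) = log₂(12) = 3.585 bits. More outcomes in a uniform distribution means higher entropy.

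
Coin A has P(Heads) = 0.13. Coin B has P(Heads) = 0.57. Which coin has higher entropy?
B

For binary distributions, entropy is maximized at p=0.5 and decreases as p moves toward 0 or 1.

H(A) = H(0.13) = 0.5574 bits
H(B) = H(0.57) = 0.9858 bits

Distribution B (p=0.57) is closer to uniform (p=0.5), so it has higher entropy.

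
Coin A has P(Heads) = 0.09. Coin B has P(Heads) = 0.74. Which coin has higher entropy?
B

For binary distributions, entropy is maximized at p=0.5 and decreases as p moves toward 0 or 1.

H(A) = H(0.09) = 0.4365 bits
H(B) = H(0.74) = 0.8267 bits

Distribution B (p=0.74) is closer to uniform (p=0.5), so it has higher entropy.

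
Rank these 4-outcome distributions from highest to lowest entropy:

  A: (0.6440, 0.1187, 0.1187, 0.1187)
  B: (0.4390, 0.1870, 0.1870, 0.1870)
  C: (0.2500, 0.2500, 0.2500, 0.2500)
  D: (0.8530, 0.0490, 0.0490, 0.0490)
C > B > A > D

Key insight: Entropy is maximized by uniform distributions and minimized by concentrated distributions.

Entropies:
  H(A) = 1.5036 bits
  H(B) = 1.8784 bits
  H(C) = 2.0000 bits
  H(D) = 0.8353 bits

Ranking: C > B > A > D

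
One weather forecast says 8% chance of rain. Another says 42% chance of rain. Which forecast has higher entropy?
42% forecast

Treat each forecast as a Bernoulli distribution. Binary entropy is maximized at p=0.5 and falls off symmetrically toward 0 or 1. The 42% forecast is closer to 50%, so it is more uncertain. H(8%) ≈ 0.402 bits, H(42%) ≈ 0.981 bits.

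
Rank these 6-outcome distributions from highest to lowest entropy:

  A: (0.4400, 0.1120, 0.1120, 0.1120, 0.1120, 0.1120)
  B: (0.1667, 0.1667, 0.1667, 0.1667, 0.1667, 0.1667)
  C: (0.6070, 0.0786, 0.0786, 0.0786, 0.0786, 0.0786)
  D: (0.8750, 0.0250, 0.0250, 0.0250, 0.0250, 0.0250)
B > A > C > D

Key insight: Entropy is maximized by uniform distributions and minimized by concentrated distributions.

Entropies:
  H(A) = 2.2899 bits
  H(B) = 2.5850 bits
  H(C) = 1.8792 bits
  H(D) = 0.8338 bits

Ranking: B > A > C > D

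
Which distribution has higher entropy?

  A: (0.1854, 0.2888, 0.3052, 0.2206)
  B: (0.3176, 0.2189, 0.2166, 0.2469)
B

Both distributions are close to uniform, making this a harder comparison.

H(A) = 1.9718 bits
H(B) = 1.9816 bits

The distribution closer to uniform has higher entropy.
Answer: B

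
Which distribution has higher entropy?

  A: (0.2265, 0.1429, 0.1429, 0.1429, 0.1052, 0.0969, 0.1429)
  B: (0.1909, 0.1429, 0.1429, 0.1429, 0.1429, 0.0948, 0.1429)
B

Both distributions are close to uniform, making this a harder comparison.

H(A) = 2.7575 bits
H(B) = 2.7836 bits

The distribution closer to uniform has higher entropy.
Answer: B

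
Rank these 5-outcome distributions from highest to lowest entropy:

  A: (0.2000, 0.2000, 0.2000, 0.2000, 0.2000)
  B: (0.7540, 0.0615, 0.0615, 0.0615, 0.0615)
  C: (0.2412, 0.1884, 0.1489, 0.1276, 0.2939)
A > C > B

Key insight: Entropy is maximized by uniform distributions and minimized by concentrated distributions.

- Uniform distributions have maximum entropy log₂(5) = 2.3219 bits
- The more "peaked" or concentrated a distribution, the lower its entropy

Entropies:
  H(A) = 2.3219 bits
  H(B) = 1.2969 bits
  H(C) = 2.2559 bits

Ranking: A > C > B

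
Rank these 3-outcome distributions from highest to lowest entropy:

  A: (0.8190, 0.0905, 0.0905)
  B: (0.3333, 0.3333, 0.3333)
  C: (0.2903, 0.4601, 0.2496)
B > C > A

Key insight: Entropy is maximized by uniform distributions and minimized by concentrated distributions.

- Uniform distributions have maximum entropy log₂(3) = 1.5850 bits
- The more "peaked" or concentrated a distribution, the lower its entropy

Entropies:
  H(A) = 0.8633 bits
  H(B) = 1.5850 bits
  H(C) = 1.5331 bits

Ranking: B > C > A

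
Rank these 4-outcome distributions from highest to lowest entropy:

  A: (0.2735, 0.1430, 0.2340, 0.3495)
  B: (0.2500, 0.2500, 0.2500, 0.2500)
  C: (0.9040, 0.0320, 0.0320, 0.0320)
B > A > C

Key insight: Entropy is maximized by uniform distributions and minimized by concentrated distributions.

- Uniform distributions have maximum entropy log₂(4) = 2.0000 bits
- The more "peaked" or concentrated a distribution, the lower its entropy

Entropies:
  H(A) = 1.9332 bits
  H(B) = 2.0000 bits
  H(C) = 0.6083 bits

Ranking: B > A > C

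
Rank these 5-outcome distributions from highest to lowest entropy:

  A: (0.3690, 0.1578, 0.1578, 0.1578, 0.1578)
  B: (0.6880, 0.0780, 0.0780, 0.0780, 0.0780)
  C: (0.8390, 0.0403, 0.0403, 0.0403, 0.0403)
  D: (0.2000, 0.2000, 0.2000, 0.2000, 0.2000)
D > A > B > C

Key insight: Entropy is maximized by uniform distributions and minimized by concentrated distributions.

Entropies:
  H(A) = 2.2119 bits
  H(B) = 1.5195 bits
  H(C) = 0.9587 bits
  H(D) = 2.3219 bits

Ranking: D > A > B > C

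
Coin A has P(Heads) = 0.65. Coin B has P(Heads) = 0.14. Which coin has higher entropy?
A

For binary distributions, entropy is maximized at p=0.5 and decreases as p moves toward 0 or 1.

H(A) = H(0.65) = 0.9341 bits
H(B) = H(0.14) = 0.5842 bits

Distribution A (p=0.65) is closer to uniform (p=0.5), so it has higher entropy.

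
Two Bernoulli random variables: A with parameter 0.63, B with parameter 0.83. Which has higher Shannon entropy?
A

For binary distributions, entropy is maximized at p=0.5 and decreases as p moves toward 0 or 1.

H(A) = H(0.63) = 0.9507 bits
H(B) = H(0.83) = 0.6577 bits

Distribution A (p=0.63) is closer to uniform (p=0.5), so it has higher entropy.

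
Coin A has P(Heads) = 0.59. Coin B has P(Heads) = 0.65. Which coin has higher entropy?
A

For binary distributions, entropy is maximized at p=0.5 and decreases as p moves toward 0 or 1.

H(A) = H(0.59) = 0.9765 bits
H(B) = H(0.65) = 0.9341 bits

Distribution A (p=0.59) is closer to uniform (p=0.5), so it has higher entropy.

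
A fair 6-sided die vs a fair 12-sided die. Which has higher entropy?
12-sided die

Both are uniform distributions; for uniform over n outcomes, H = log₂(n). H(6-sided) = log₂(6) = 2.585 bits and H(12-sided) = log₂(12) = 3.585 bits. More outcomes in a uniform distribution means higher entropy.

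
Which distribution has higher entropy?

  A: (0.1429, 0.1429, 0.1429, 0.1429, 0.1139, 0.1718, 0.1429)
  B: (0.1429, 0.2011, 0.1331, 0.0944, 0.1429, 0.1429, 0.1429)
A

Both distributions are close to uniform, making this a harder comparison.

H(A) = 2.7988 bits
H(B) = 2.7782 bits

The distribution closer to uniform has higher entropy.
Answer: A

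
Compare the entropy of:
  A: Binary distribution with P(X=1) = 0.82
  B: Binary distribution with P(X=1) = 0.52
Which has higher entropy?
B

For binary distributions, entropy is maximized at p=0.5 and decreases as p moves toward 0 or 1.

H(A) = H(0.82) = 0.6801 bits
H(B) = H(0.52) = 0.9988 bits

Distribution B (p=0.52) is closer to uniform (p=0.5), so it has higher entropy.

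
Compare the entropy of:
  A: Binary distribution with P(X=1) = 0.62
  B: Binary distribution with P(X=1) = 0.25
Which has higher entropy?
A

For binary distributions, entropy is maximized at p=0.5 and decreases as p moves toward 0 or 1.

H(A) = H(0.62) = 0.9580 bits
H(B) = H(0.25) = 0.8113 bits

Distribution A (p=0.62) is closer to uniform (p=0.5), so it has higher entropy.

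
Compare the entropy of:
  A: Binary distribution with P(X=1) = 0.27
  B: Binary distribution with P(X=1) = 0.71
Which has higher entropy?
B

For binary distributions, entropy is maximized at p=0.5 and decreases as p moves toward 0 or 1.

H(A) = H(0.27) = 0.8415 bits
H(B) = H(0.71) = 0.8687 bits

Distribution B (p=0.71) is closer to uniform (p=0.5), so it has higher entropy.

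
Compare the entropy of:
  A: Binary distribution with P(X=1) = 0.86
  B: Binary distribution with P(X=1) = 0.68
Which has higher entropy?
B

For binary distributions, entropy is maximized at p=0.5 and decreases as p moves toward 0 or 1.

H(A) = H(0.86) = 0.5842 bits
H(B) = H(0.68) = 0.9044 bits

Distribution B (p=0.68) is closer to uniform (p=0.5), so it has higher entropy.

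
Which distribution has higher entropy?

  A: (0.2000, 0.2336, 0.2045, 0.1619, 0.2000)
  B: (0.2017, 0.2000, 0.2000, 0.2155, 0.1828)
B

Both distributions are close to uniform, making this a harder comparison.

H(A) = 2.3124 bits
H(B) = 2.3200 bits

The distribution closer to uniform has higher entropy.
Answer: B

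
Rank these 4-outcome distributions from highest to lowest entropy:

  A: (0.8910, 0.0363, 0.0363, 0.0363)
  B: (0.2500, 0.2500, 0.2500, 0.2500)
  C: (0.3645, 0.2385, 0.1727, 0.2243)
B > C > A

Key insight: Entropy is maximized by uniform distributions and minimized by concentrated distributions.

- Uniform distributions have maximum entropy log₂(4) = 2.0000 bits
- The more "peaked" or concentrated a distribution, the lower its entropy

Entropies:
  H(A) = 0.6697 bits
  H(B) = 2.0000 bits
  H(C) = 1.9452 bits

Ranking: B > C > A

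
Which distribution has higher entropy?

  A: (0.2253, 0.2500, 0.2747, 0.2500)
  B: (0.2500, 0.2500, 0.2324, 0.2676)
B

Both distributions are close to uniform, making this a harder comparison.

H(A) = 1.9965 bits
H(B) = 1.9982 bits

The distribution closer to uniform has higher entropy.
Answer: B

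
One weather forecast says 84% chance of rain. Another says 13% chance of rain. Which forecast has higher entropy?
84% forecast

Treat each forecast as a Bernoulli distribution. Binary entropy is maximized at p=0.5 and falls off symmetrically toward 0 or 1. The 84% forecast is closer to 50%, so it is more uncertain. H(84%) ≈ 0.634 bits, H(13%) ≈ 0.557 bits.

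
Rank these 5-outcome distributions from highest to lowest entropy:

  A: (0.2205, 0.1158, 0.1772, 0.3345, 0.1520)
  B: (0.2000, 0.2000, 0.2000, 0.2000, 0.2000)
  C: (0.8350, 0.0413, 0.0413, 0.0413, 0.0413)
B > A > C

Key insight: Entropy is maximized by uniform distributions and minimized by concentrated distributions.

- Uniform distributions have maximum entropy log₂(5) = 2.3219 bits
- The more "peaked" or concentrated a distribution, the lower its entropy

Entropies:
  H(A) = 2.2251 bits
  H(B) = 2.3219 bits
  H(C) = 0.9761 bits

Ranking: B > A > C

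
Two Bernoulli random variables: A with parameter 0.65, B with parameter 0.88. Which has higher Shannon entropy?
A

For binary distributions, entropy is maximized at p=0.5 and decreases as p moves toward 0 or 1.

H(A) = H(0.65) = 0.9341 bits
H(B) = H(0.88) = 0.5294 bits

Distribution A (p=0.65) is closer to uniform (p=0.5), so it has higher entropy.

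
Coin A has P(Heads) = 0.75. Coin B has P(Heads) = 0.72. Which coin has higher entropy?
B

For binary distributions, entropy is maximized at p=0.5 and decreases as p moves toward 0 or 1.

H(A) = H(0.75) = 0.8113 bits
H(B) = H(0.72) = 0.8555 bits

Distribution B (p=0.72) is closer to uniform (p=0.5), so it has higher entropy.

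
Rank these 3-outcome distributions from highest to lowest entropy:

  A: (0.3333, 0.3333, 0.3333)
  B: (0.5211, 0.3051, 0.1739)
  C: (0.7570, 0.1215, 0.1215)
A > B > C

Key insight: Entropy is maximized by uniform distributions and minimized by concentrated distributions.

- Uniform distributions have maximum entropy log₂(3) = 1.5850 bits
- The more "peaked" or concentrated a distribution, the lower its entropy

Entropies:
  H(A) = 1.5850 bits
  H(B) = 1.4514 bits
  H(C) = 1.0430 bits

Ranking: A > B > C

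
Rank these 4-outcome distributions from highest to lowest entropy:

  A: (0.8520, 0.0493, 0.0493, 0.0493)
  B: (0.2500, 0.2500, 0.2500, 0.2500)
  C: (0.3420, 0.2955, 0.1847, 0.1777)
B > C > A

Key insight: Entropy is maximized by uniform distributions and minimized by concentrated distributions.

- Uniform distributions have maximum entropy log₂(4) = 2.0000 bits
- The more "peaked" or concentrated a distribution, the lower its entropy

Entropies:
  H(A) = 0.8394 bits
  H(B) = 2.0000 bits
  H(C) = 1.9422 bits

Ranking: B > C > A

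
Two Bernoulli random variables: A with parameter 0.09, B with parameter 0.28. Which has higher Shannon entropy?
B

For binary distributions, entropy is maximized at p=0.5 and decreases as p moves toward 0 or 1.

H(A) = H(0.09) = 0.4365 bits
H(B) = H(0.28) = 0.8555 bits

Distribution B (p=0.28) is closer to uniform (p=0.5), so it has higher entropy.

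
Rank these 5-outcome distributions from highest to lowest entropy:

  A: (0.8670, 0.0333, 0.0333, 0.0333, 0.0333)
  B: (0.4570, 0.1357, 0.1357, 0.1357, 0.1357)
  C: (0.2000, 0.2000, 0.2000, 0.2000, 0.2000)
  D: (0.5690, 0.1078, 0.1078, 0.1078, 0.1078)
C > B > D > A

Key insight: Entropy is maximized by uniform distributions and minimized by concentrated distributions.

Entropies:
  H(A) = 0.8316 bits
  H(B) = 2.0807 bits
  H(C) = 2.3219 bits
  H(D) = 1.8482 bits

Ranking: C > B > D > A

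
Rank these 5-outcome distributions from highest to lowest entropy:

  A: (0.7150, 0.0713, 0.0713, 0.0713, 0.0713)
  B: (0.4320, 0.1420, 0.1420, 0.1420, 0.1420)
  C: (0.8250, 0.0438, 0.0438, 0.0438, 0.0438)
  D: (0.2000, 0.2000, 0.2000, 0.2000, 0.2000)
D > B > A > C

Key insight: Entropy is maximized by uniform distributions and minimized by concentrated distributions.

Entropies:
  H(A) = 1.4322 bits
  H(B) = 2.1226 bits
  H(C) = 1.0190 bits
  H(D) = 2.3219 bits

Ranking: D > B > A > C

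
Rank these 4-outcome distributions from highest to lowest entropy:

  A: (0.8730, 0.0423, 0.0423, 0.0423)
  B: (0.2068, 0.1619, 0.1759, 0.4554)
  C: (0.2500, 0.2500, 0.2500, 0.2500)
C > B > A

Key insight: Entropy is maximized by uniform distributions and minimized by concentrated distributions.

- Uniform distributions have maximum entropy log₂(4) = 2.0000 bits
- The more "peaked" or concentrated a distribution, the lower its entropy

Entropies:
  H(A) = 0.7504 bits
  H(B) = 1.8532 bits
  H(C) = 2.0000 bits

Ranking: C > B > A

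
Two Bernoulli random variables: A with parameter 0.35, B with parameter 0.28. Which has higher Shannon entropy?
A

For binary distributions, entropy is maximized at p=0.5 and decreases as p moves toward 0 or 1.

H(A) = H(0.35) = 0.9341 bits
H(B) = H(0.28) = 0.8555 bits

Distribution A (p=0.35) is closer to uniform (p=0.5), so it has higher entropy.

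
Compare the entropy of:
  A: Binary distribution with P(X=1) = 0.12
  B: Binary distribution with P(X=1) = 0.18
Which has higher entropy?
B

For binary distributions, entropy is maximized at p=0.5 and decreases as p moves toward 0 or 1.

H(A) = H(0.12) = 0.5294 bits
H(B) = H(0.18) = 0.6801 bits

Distribution B (p=0.18) is closer to uniform (p=0.5), so it has higher entropy.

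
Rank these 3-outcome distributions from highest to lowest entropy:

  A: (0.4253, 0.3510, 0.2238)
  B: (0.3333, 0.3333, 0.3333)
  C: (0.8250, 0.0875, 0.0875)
B > A > C

Key insight: Entropy is maximized by uniform distributions and minimized by concentrated distributions.

- Uniform distributions have maximum entropy log₂(3) = 1.5850 bits
- The more "peaked" or concentrated a distribution, the lower its entropy

Entropies:
  H(A) = 1.5381 bits
  H(B) = 1.5850 bits
  H(C) = 0.8440 bits

Ranking: B > A > C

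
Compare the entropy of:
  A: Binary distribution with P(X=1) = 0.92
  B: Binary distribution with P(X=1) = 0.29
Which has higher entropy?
B

For binary distributions, entropy is maximized at p=0.5 and decreases as p moves toward 0 or 1.

H(A) = H(0.92) = 0.4022 bits
H(B) = H(0.29) = 0.8687 bits

Distribution B (p=0.29) is closer to uniform (p=0.5), so it has higher entropy.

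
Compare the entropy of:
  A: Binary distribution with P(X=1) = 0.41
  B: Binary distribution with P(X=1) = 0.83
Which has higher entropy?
A

For binary distributions, entropy is maximized at p=0.5 and decreases as p moves toward 0 or 1.

H(A) = H(0.41) = 0.9765 bits
H(B) = H(0.83) = 0.6577 bits

Distribution A (p=0.41) is closer to uniform (p=0.5), so it has higher entropy.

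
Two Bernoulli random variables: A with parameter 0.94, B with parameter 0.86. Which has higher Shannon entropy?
B

For binary distributions, entropy is maximized at p=0.5 and decreases as p moves toward 0 or 1.

H(A) = H(0.94) = 0.3274 bits
H(B) = H(0.86) = 0.5842 bits

Distribution B (p=0.86) is closer to uniform (p=0.5), so it has higher entropy.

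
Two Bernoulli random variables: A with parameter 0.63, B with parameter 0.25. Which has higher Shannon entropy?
A

For binary distributions, entropy is maximized at p=0.5 and decreases as p moves toward 0 or 1.

H(A) = H(0.63) = 0.9507 bits
H(B) = H(0.25) = 0.8113 bits

Distribution A (p=0.63) is closer to uniform (p=0.5), so it has higher entropy.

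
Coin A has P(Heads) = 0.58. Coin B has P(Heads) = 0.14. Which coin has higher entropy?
A

For binary distributions, entropy is maximized at p=0.5 and decreases as p moves toward 0 or 1.

H(A) = H(0.58) = 0.9815 bits
H(B) = H(0.14) = 0.5842 bits

Distribution A (p=0.58) is closer to uniform (p=0.5), so it has higher entropy.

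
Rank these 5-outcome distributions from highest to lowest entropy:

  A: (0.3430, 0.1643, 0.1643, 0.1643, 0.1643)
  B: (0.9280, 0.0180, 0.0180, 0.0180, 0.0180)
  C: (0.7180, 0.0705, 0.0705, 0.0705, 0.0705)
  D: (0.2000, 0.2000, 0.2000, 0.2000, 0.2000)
D > A > C > B

Key insight: Entropy is maximized by uniform distributions and minimized by concentrated distributions.

Entropies:
  H(A) = 2.2417 bits
  H(B) = 0.5173 bits
  H(C) = 1.4222 bits
  H(D) = 2.3219 bits

Ranking: D > A > C > B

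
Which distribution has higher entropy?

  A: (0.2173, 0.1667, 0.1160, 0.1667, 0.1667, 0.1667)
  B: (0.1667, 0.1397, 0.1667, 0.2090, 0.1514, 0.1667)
B

Both distributions are close to uniform, making this a harder comparison.

H(A) = 2.5624 bits
H(B) = 2.5734 bits

The distribution closer to uniform has higher entropy.
Answer: B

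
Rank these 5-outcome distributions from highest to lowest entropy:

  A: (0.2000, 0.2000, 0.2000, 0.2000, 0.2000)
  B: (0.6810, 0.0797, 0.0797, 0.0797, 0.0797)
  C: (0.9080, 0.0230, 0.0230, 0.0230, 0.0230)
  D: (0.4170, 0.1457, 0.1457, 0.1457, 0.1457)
A > D > B > C

Key insight: Entropy is maximized by uniform distributions and minimized by concentrated distributions.

Entropies:
  H(A) = 2.3219 bits
  H(B) = 1.5413 bits
  H(C) = 0.6271 bits
  H(D) = 2.1460 bits

Ranking: A > D > B > C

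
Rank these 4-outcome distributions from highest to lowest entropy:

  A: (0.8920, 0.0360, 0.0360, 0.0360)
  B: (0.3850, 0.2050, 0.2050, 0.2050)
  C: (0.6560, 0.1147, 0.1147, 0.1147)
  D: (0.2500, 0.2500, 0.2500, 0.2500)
D > B > C > A

Key insight: Entropy is maximized by uniform distributions and minimized by concentrated distributions.

Entropies:
  H(A) = 0.6650 bits
  H(B) = 1.9362 bits
  H(C) = 1.4738 bits
  H(D) = 2.0000 bits

Ranking: D > B > C > A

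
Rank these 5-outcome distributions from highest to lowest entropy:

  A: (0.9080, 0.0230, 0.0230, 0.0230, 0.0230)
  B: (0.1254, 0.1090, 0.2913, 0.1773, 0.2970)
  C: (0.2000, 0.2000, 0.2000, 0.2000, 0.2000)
C > B > A

Key insight: Entropy is maximized by uniform distributions and minimized by concentrated distributions.

- Uniform distributions have maximum entropy log₂(5) = 2.3219 bits
- The more "peaked" or concentrated a distribution, the lower its entropy

Entropies:
  H(A) = 0.6271 bits
  H(B) = 2.2052 bits
  H(C) = 2.3219 bits

Ranking: C > B > A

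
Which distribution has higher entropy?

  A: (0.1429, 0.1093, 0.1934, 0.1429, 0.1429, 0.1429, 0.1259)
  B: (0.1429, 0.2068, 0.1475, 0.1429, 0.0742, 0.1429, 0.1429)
A

Both distributions are close to uniform, making this a harder comparison.

H(A) = 2.7881 bits
H(B) = 2.7602 bits

The distribution closer to uniform has higher entropy.
Answer: A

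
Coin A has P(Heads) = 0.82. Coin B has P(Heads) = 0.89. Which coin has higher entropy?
A

For binary distributions, entropy is maximized at p=0.5 and decreases as p moves toward 0 or 1.

H(A) = H(0.82) = 0.6801 bits
H(B) = H(0.89) = 0.4999 bits

Distribution A (p=0.82) is closer to uniform (p=0.5), so it has higher entropy.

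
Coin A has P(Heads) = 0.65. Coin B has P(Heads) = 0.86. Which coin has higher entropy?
A

For binary distributions, entropy is maximized at p=0.5 and decreases as p moves toward 0 or 1.

H(A) = H(0.65) = 0.9341 bits
H(B) = H(0.86) = 0.5842 bits

Distribution A (p=0.65) is closer to uniform (p=0.5), so it has higher entropy.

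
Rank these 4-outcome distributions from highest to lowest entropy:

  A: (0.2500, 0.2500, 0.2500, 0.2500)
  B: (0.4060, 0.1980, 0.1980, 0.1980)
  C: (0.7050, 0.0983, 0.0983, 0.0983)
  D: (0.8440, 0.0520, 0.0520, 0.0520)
A > B > C > D

Key insight: Entropy is maximized by uniform distributions and minimized by concentrated distributions.

Entropies:
  H(A) = 2.0000 bits
  H(B) = 1.9158 bits
  H(C) = 1.3427 bits
  H(D) = 0.8719 bits

Ranking: A > B > C > D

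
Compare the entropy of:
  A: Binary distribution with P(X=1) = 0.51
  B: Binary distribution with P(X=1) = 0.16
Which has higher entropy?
A

For binary distributions, entropy is maximized at p=0.5 and decreases as p moves toward 0 or 1.

H(A) = H(0.51) = 0.9997 bits
H(B) = H(0.16) = 0.6343 bits

Distribution A (p=0.51) is closer to uniform (p=0.5), so it has higher entropy.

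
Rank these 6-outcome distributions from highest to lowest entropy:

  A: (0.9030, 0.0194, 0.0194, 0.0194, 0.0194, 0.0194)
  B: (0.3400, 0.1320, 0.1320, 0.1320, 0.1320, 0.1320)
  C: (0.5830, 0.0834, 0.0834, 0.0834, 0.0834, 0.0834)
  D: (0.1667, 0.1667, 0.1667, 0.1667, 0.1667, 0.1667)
D > B > C > A

Key insight: Entropy is maximized by uniform distributions and minimized by concentrated distributions.

Entropies:
  H(A) = 0.6846 bits
  H(B) = 2.4573 bits
  H(C) = 1.9483 bits
  H(D) = 2.5850 bits

Ranking: D > B > C > A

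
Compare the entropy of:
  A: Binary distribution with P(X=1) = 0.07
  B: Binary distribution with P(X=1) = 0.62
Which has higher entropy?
B

For binary distributions, entropy is maximized at p=0.5 and decreases as p moves toward 0 or 1.

H(A) = H(0.07) = 0.3659 bits
H(B) = H(0.62) = 0.9580 bits

Distribution B (p=0.62) is closer to uniform (p=0.5), so it has higher entropy.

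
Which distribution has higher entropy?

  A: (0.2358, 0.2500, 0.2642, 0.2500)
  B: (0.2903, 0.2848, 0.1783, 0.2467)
A

Both distributions are close to uniform, making this a harder comparison.

H(A) = 1.9988 bits
H(B) = 1.9757 bits

The distribution closer to uniform has higher entropy.
Answer: A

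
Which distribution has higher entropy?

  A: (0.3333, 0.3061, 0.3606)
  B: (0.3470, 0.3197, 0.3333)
B

Both distributions are close to uniform, making this a harder comparison.

H(A) = 1.5817 bits
H(B) = 1.5842 bits

The distribution closer to uniform has higher entropy.
Answer: B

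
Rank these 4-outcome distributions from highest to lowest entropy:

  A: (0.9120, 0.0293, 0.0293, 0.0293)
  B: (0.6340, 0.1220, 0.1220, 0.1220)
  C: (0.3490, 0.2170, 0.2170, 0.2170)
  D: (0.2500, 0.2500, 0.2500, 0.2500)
D > C > B > A

Key insight: Entropy is maximized by uniform distributions and minimized by concentrated distributions.

Entropies:
  H(A) = 0.5692 bits
  H(B) = 1.5276 bits
  H(C) = 1.9650 bits
  H(D) = 2.0000 bits

Ranking: D > C > B > A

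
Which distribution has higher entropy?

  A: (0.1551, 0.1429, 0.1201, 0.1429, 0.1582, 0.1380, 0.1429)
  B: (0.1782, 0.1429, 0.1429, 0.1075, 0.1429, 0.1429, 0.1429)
A

Both distributions are close to uniform, making this a harder comparison.

H(A) = 2.8026 bits
H(B) = 2.7946 bits

The distribution closer to uniform has higher entropy.
Answer: A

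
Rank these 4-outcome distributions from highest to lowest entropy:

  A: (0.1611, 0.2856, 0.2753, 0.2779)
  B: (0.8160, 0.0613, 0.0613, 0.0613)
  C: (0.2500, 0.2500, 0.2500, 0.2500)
C > A > B

Key insight: Entropy is maximized by uniform distributions and minimized by concentrated distributions.

- Uniform distributions have maximum entropy log₂(4) = 2.0000 bits
- The more "peaked" or concentrated a distribution, the lower its entropy

Entropies:
  H(A) = 1.9664 bits
  H(B) = 0.9804 bits
  H(C) = 2.0000 bits

Ranking: C > A > B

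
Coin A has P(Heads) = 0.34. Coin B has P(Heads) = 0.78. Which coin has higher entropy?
A

For binary distributions, entropy is maximized at p=0.5 and decreases as p moves toward 0 or 1.

H(A) = H(0.34) = 0.9248 bits
H(B) = H(0.78) = 0.7602 bits

Distribution A (p=0.34) is closer to uniform (p=0.5), so it has higher entropy.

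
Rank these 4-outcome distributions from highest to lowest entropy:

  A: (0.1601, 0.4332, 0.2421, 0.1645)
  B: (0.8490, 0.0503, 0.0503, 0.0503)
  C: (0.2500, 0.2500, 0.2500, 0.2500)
C > A > B

Key insight: Entropy is maximized by uniform distributions and minimized by concentrated distributions.

- Uniform distributions have maximum entropy log₂(4) = 2.0000 bits
- The more "peaked" or concentrated a distribution, the lower its entropy

Entropies:
  H(A) = 1.8698 bits
  H(B) = 0.8517 bits
  H(C) = 2.0000 bits

Ranking: C > A > B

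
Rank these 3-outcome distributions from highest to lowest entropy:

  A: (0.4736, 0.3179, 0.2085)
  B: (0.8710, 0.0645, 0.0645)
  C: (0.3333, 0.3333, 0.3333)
C > A > B

Key insight: Entropy is maximized by uniform distributions and minimized by concentrated distributions.

- Uniform distributions have maximum entropy log₂(3) = 1.5850 bits
- The more "peaked" or concentrated a distribution, the lower its entropy

Entropies:
  H(A) = 1.5079 bits
  H(B) = 0.6837 bits
  H(C) = 1.5850 bits

Ranking: C > A > B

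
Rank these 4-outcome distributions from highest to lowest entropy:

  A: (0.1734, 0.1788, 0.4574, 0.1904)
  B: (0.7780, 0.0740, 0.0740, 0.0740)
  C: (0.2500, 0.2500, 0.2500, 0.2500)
C > A > B

Key insight: Entropy is maximized by uniform distributions and minimized by concentrated distributions.

- Uniform distributions have maximum entropy log₂(4) = 2.0000 bits
- The more "peaked" or concentrated a distribution, the lower its entropy

Entropies:
  H(A) = 1.8542 bits
  H(B) = 1.1157 bits
  H(C) = 2.0000 bits

Ranking: C > A > B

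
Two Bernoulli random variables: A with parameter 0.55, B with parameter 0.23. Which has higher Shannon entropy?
A

For binary distributions, entropy is maximized at p=0.5 and decreases as p moves toward 0 or 1.

H(A) = H(0.55) = 0.9928 bits
H(B) = H(0.23) = 0.7780 bits

Distribution A (p=0.55) is closer to uniform (p=0.5), so it has higher entropy.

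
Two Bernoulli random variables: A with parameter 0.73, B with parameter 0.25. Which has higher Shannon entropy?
A

For binary distributions, entropy is maximized at p=0.5 and decreases as p moves toward 0 or 1.

H(A) = H(0.73) = 0.8415 bits
H(B) = H(0.25) = 0.8113 bits

Distribution A (p=0.73) is closer to uniform (p=0.5), so it has higher entropy.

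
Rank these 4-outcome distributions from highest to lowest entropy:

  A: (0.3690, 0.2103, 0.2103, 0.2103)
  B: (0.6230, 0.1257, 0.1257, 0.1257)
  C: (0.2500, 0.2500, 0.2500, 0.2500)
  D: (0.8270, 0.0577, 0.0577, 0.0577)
C > A > B > D

Key insight: Entropy is maximized by uniform distributions and minimized by concentrated distributions.

Entropies:
  H(A) = 1.9500 bits
  H(B) = 1.5534 bits
  H(C) = 2.0000 bits
  H(D) = 0.9387 bits

Ranking: C > A > B > D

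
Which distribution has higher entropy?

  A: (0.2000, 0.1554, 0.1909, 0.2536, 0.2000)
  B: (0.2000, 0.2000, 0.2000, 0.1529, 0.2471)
B

Both distributions are close to uniform, making this a harder comparison.

H(A) = 2.3043 bits
H(B) = 2.3058 bits

The distribution closer to uniform has higher entropy.
Answer: B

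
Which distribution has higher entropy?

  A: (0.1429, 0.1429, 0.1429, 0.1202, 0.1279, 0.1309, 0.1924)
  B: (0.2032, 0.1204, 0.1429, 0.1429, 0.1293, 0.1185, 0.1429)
A

Both distributions are close to uniform, making this a harder comparison.

H(A) = 2.7915 bits
H(B) = 2.7843 bits

The distribution closer to uniform has higher entropy.
Answer: A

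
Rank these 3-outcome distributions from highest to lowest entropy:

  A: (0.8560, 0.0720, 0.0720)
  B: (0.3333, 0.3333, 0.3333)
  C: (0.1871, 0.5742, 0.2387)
B > C > A

Key insight: Entropy is maximized by uniform distributions and minimized by concentrated distributions.

- Uniform distributions have maximum entropy log₂(3) = 1.5850 bits
- The more "peaked" or concentrated a distribution, the lower its entropy

Entropies:
  H(A) = 0.7386 bits
  H(B) = 1.5850 bits
  H(C) = 1.4053 bits

Ranking: B > C > A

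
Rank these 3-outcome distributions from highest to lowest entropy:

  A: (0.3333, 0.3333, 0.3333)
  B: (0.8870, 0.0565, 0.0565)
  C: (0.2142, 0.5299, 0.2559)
A > C > B

Key insight: Entropy is maximized by uniform distributions and minimized by concentrated distributions.

- Uniform distributions have maximum entropy log₂(3) = 1.5850 bits
- The more "peaked" or concentrated a distribution, the lower its entropy

Entropies:
  H(A) = 1.5850 bits
  H(B) = 0.6219 bits
  H(C) = 1.4649 bits

Ranking: A > C > B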